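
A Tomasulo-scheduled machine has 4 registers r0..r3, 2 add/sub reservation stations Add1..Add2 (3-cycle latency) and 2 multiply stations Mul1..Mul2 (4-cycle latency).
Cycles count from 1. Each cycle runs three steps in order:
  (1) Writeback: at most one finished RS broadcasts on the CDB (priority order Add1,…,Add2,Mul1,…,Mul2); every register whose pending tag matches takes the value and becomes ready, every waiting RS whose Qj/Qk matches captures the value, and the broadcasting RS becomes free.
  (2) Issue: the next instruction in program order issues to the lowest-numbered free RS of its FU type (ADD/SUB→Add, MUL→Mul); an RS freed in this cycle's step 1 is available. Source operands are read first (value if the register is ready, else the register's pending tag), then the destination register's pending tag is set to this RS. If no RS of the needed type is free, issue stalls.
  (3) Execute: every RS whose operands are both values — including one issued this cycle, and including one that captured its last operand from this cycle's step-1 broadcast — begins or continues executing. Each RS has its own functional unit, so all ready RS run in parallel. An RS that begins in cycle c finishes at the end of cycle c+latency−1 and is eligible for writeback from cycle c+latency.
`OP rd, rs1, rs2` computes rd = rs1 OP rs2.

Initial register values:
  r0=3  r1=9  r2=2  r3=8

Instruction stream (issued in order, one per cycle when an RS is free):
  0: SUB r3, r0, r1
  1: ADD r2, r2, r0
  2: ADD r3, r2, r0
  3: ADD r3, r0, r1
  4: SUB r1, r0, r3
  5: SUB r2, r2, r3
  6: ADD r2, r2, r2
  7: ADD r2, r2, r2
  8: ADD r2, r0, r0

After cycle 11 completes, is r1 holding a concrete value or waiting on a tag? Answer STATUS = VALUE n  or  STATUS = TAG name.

STATUS = TAG Add1

cycle 1: issue SUB r3<-Add1 // r0:3,r1:9,r2:2,r3:Add1
cycle 2: issue ADD r2<-Add2 // r0:3,r1:9,r2:Add2,r3:Add1
cycle 3: stall // r0:3,r1:9,r2:Add2,r3:Add1
cycle 4: CDB Add1=-6; issue ADD r3<-Add1 // r0:3,r1:9,r2:Add2,r3:Add1
cycle 5: CDB Add2=5; issue ADD r3<-Add2 // r0:3,r1:9,r2:5,r3:Add2
cycle 6: stall // r0:3,r1:9,r2:5,r3:Add2
cycle 7: stall // r0:3,r1:9,r2:5,r3:Add2
cycle 8: CDB Add1=8; issue SUB r1<-Add1 // r0:3,r1:Add1,r2:5,r3:Add2
cycle 9: CDB Add2=12; issue SUB r2<-Add2 // r0:3,r1:Add1,r2:Add2,r3:12
cycle 10: stall // r0:3,r1:Add1,r2:Add2,r3:12
cycle 11: stall // r0:3,r1:Add1,r2:Add2,r3:12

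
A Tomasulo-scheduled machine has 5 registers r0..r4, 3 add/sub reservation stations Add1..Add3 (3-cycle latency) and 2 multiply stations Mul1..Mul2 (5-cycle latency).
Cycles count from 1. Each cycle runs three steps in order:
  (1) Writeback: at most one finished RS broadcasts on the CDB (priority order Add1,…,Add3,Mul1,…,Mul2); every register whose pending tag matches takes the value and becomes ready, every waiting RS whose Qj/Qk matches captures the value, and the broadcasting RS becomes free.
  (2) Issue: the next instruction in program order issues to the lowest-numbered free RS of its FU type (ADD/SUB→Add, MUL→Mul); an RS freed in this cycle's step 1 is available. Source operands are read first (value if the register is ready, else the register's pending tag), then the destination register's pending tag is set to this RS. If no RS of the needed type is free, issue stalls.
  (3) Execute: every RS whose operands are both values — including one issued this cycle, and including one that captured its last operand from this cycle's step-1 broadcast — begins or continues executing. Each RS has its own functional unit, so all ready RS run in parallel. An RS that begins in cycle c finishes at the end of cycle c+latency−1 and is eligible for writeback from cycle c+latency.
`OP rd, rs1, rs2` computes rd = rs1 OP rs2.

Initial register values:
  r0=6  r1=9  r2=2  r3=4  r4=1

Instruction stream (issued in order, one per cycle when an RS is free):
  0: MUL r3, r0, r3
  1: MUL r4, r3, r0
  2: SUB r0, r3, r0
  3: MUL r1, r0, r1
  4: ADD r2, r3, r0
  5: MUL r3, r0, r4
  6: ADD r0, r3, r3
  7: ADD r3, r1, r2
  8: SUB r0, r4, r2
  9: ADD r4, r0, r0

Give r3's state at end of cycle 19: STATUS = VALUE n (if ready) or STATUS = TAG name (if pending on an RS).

cycle 1: issue MUL r3<-Mul1 // r0:6,r1:9,r2:2,r3:Mul1,r4:1
cycle 2: issue MUL r4<-Mul2 // r0:6,r1:9,r2:2,r3:Mul1,r4:Mul2
cycle 3: issue SUB r0<-Add1 // r0:Add1,r1:9,r2:2,r3:Mul1,r4:Mul2
cycle 4: stall // r0:Add1,r1:9,r2:2,r3:Mul1,r4:Mul2
cycle 5: stall // r0:Add1,r1:9,r2:2,r3:Mul1,r4:Mul2
cycle 6: CDB Mul1=24; issue MUL r1<-Mul1 // r0:Add1,r1:Mul1,r2:2,r3:24,r4:Mul2
cycle 7: issue ADD r2<-Add2 // r0:Add1,r1:Mul1,r2:Add2,r3:24,r4:Mul2
cycle 8: stall // r0:Add1,r1:Mul1,r2:Add2,r3:24,r4:Mul2
cycle 9: CDB Add1=18; stall // r0:18,r1:Mul1,r2:Add2,r3:24,r4:Mul2
cycle 10: stall // r0:18,r1:Mul1,r2:Add2,r3:24,r4:Mul2
cycle 11: CDB Mul2=144; issue MUL r3<-Mul2 // r0:18,r1:Mul1,r2:Add2,r3:Mul2,r4:144
cycle 12: CDB Add2=42; issue ADD r0<-Add1 // r0:Add1,r1:Mul1,r2:42,r3:Mul2,r4:144
cycle 13: issue ADD r3<-Add2 // r0:Add1,r1:Mul1,r2:42,r3:Add2,r4:144
cycle 14: CDB Mul1=162; issue SUB r0<-Add3 // r0:Add3,r1:162,r2:42,r3:Add2,r4:144
cycle 15: stall // r0:Add3,r1:162,r2:42,r3:Add2,r4:144
cycle 16: CDB Mul2=2592; stall // r0:Add3,r1:162,r2:42,r3:Add2,r4:144
cycle 17: CDB Add2=204; issue ADD r4<-Add2 // r0:Add3,r1:162,r2:42,r3:204,r4:Add2
cycle 18: CDB Add3=102 // r0:102,r1:162,r2:42,r3:204,r4:Add2
cycle 19: CDB Add1=5184 // r0:102,r1:162,r2:42,r3:204,r4:Add2

STATUS = VALUE 204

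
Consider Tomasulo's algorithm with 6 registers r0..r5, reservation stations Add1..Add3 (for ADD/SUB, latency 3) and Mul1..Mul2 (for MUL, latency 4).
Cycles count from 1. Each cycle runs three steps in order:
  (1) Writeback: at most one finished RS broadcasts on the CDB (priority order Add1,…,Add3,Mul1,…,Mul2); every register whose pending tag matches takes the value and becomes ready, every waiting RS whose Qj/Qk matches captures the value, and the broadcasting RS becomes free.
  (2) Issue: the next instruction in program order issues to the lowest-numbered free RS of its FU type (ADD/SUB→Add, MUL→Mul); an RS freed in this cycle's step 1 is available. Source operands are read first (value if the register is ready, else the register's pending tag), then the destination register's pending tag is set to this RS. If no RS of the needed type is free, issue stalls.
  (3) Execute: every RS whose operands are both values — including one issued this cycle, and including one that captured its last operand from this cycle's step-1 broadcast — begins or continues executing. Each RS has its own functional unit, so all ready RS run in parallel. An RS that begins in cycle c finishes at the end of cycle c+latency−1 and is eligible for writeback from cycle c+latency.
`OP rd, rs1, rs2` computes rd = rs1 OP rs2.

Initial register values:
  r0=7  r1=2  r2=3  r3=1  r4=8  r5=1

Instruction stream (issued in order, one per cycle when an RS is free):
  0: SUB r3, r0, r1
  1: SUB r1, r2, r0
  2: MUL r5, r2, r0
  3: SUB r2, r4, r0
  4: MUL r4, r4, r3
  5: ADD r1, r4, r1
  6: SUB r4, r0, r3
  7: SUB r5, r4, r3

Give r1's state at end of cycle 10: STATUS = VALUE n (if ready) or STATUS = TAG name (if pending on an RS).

STATUS = TAG Add2

c1: issue SUB r3<-Add1 | r0:7,r1:2,r2:3,r3:Add1,r4:8,r5:1
c2: issue SUB r1<-Add2 | r0:7,r1:Add2,r2:3,r3:Add1,r4:8,r5:1
c3: issue MUL r5<-Mul1 | r0:7,r1:Add2,r2:3,r3:Add1,r4:8,r5:Mul1
c4: CDB Add1=5; issue SUB r2<-Add1 | r0:7,r1:Add2,r2:Add1,r3:5,r4:8,r5:Mul1
c5: CDB Add2=-4; issue MUL r4<-Mul2 | r0:7,r1:-4,r2:Add1,r3:5,r4:Mul2,r5:Mul1
c6: issue ADD r1<-Add2 | r0:7,r1:Add2,r2:Add1,r3:5,r4:Mul2,r5:Mul1
c7: CDB Add1=1; issue SUB r4<-Add1 | r0:7,r1:Add2,r2:1,r3:5,r4:Add1,r5:Mul1
c8: CDB Mul1=21; issue SUB r5<-Add3 | r0:7,r1:Add2,r2:1,r3:5,r4:Add1,r5:Add3
c9: CDB Mul2=40 | r0:7,r1:Add2,r2:1,r3:5,r4:Add1,r5:Add3
c10: CDB Add1=2 | r0:7,r1:Add2,r2:1,r3:5,r4:2,r5:Add3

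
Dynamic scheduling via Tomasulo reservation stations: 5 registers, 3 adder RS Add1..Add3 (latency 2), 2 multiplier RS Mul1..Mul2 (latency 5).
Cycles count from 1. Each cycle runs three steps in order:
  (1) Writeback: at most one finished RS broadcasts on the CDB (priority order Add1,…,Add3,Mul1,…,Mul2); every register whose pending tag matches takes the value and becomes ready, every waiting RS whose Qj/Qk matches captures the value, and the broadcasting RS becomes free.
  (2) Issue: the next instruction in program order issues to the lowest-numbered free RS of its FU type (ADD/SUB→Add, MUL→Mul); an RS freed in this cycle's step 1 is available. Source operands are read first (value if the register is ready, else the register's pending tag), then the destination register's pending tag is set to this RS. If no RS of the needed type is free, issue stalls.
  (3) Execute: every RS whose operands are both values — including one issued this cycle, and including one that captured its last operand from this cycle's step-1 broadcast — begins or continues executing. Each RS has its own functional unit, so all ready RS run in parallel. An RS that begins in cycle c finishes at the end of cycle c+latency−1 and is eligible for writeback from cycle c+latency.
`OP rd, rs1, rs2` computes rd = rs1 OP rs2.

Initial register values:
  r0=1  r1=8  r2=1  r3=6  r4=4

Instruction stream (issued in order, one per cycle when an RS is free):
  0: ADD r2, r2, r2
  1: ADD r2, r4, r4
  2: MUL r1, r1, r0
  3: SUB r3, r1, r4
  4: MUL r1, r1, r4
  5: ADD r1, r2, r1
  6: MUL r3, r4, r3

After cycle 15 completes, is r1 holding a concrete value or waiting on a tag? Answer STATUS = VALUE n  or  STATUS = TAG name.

  c1: issue ADD r2<-Add1  regs: r0:1,r1:8,r2:Add1,r3:6,r4:4
  c2: issue ADD r2<-Add2  regs: r0:1,r1:8,r2:Add2,r3:6,r4:4
  c3: CDB Add1=2; issue MUL r1<-Mul1  regs: r0:1,r1:Mul1,r2:Add2,r3:6,r4:4
  c4: CDB Add2=8; issue SUB r3<-Add1  regs: r0:1,r1:Mul1,r2:8,r3:Add1,r4:4
  c5: issue MUL r1<-Mul2  regs: r0:1,r1:Mul2,r2:8,r3:Add1,r4:4
  c6: issue ADD r1<-Add2  regs: r0:1,r1:Add2,r2:8,r3:Add1,r4:4
  c7: stall  regs: r0:1,r1:Add2,r2:8,r3:Add1,r4:4
  c8: CDB Mul1=8; issue MUL r3<-Mul1  regs: r0:1,r1:Add2,r2:8,r3:Mul1,r4:4
  c9: -  regs: r0:1,r1:Add2,r2:8,r3:Mul1,r4:4
  c10: CDB Add1=4  regs: r0:1,r1:Add2,r2:8,r3:Mul1,r4:4
  c11: -  regs: r0:1,r1:Add2,r2:8,r3:Mul1,r4:4
  c12: -  regs: r0:1,r1:Add2,r2:8,r3:Mul1,r4:4
  c13: CDB Mul2=32  regs: r0:1,r1:Add2,r2:8,r3:Mul1,r4:4
  c14: -  regs: r0:1,r1:Add2,r2:8,r3:Mul1,r4:4
  c15: CDB Add2=40  regs: r0:1,r1:40,r2:8,r3:Mul1,r4:4

STATUS = VALUE 40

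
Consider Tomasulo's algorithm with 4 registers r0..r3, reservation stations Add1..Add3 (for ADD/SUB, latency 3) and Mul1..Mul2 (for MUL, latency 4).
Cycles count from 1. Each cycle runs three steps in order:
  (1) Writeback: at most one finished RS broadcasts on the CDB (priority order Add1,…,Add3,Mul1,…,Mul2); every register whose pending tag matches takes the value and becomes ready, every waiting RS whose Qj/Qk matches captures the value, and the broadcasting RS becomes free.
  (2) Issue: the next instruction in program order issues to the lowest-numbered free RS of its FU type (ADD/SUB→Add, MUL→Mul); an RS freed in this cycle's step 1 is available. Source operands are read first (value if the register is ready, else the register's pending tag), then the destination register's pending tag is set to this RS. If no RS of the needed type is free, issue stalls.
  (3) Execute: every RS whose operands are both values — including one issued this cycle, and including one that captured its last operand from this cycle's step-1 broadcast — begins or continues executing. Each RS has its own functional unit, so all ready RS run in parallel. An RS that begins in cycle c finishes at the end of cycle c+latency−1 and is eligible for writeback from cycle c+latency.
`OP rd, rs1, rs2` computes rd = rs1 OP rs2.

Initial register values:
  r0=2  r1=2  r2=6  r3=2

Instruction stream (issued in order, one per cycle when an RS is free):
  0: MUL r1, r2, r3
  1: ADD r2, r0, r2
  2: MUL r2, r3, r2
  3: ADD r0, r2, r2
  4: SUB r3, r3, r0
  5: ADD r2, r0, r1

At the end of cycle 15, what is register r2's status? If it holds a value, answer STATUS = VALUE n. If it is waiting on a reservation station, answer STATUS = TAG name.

STATUS = TAG Add3

c1: issue MUL r1<-Mul1 | r0:2,r1:Mul1,r2:6,r3:2
c2: issue ADD r2<-Add1 | r0:2,r1:Mul1,r2:Add1,r3:2
c3: issue MUL r2<-Mul2 | r0:2,r1:Mul1,r2:Mul2,r3:2
c4: issue ADD r0<-Add2 | r0:Add2,r1:Mul1,r2:Mul2,r3:2
c5: CDB Add1=8; issue SUB r3<-Add1 | r0:Add2,r1:Mul1,r2:Mul2,r3:Add1
c6: CDB Mul1=12; issue ADD r2<-Add3 | r0:Add2,r1:12,r2:Add3,r3:Add1
c7: - | r0:Add2,r1:12,r2:Add3,r3:Add1
c8: - | r0:Add2,r1:12,r2:Add3,r3:Add1
c9: CDB Mul2=16 | r0:Add2,r1:12,r2:Add3,r3:Add1
c10: - | r0:Add2,r1:12,r2:Add3,r3:Add1
c11: - | r0:Add2,r1:12,r2:Add3,r3:Add1
c12: CDB Add2=32 | r0:32,r1:12,r2:Add3,r3:Add1
c13: - | r0:32,r1:12,r2:Add3,r3:Add1
c14: - | r0:32,r1:12,r2:Add3,r3:Add1
c15: CDB Add1=-30 | r0:32,r1:12,r2:Add3,r3:-30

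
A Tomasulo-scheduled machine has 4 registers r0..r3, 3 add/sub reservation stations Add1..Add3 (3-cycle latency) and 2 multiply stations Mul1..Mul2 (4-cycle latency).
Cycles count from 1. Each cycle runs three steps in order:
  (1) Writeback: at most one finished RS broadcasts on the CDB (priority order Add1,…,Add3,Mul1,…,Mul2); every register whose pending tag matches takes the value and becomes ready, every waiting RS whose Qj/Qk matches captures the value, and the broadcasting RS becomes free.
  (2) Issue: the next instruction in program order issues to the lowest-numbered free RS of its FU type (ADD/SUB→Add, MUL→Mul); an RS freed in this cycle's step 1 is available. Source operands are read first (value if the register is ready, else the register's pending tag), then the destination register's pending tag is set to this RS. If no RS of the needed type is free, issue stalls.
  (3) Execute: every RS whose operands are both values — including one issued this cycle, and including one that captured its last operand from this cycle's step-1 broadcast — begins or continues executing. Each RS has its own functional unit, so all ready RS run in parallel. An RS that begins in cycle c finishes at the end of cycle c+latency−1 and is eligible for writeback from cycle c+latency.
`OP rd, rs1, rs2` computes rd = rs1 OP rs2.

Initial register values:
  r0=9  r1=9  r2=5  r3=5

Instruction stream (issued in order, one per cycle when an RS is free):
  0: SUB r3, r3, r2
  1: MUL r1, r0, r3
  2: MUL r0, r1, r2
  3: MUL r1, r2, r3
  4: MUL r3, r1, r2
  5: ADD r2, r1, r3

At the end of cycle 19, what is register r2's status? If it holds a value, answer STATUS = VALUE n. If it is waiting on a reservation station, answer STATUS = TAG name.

cycle 1: issue SUB r3<-Add1 // r0:9,r1:9,r2:5,r3:Add1
cycle 2: issue MUL r1<-Mul1 // r0:9,r1:Mul1,r2:5,r3:Add1
cycle 3: issue MUL r0<-Mul2 // r0:Mul2,r1:Mul1,r2:5,r3:Add1
cycle 4: CDB Add1=0; stall // r0:Mul2,r1:Mul1,r2:5,r3:0
cycle 5: stall // r0:Mul2,r1:Mul1,r2:5,r3:0
cycle 6: stall // r0:Mul2,r1:Mul1,r2:5,r3:0
cycle 7: stall // r0:Mul2,r1:Mul1,r2:5,r3:0
cycle 8: CDB Mul1=0; issue MUL r1<-Mul1 // r0:Mul2,r1:Mul1,r2:5,r3:0
cycle 9: stall // r0:Mul2,r1:Mul1,r2:5,r3:0
cycle 10: stall // r0:Mul2,r1:Mul1,r2:5,r3:0
cycle 11: stall // r0:Mul2,r1:Mul1,r2:5,r3:0
cycle 12: CDB Mul1=0; issue MUL r3<-Mul1 // r0:Mul2,r1:0,r2:5,r3:Mul1
cycle 13: CDB Mul2=0; issue ADD r2<-Add1 // r0:0,r1:0,r2:Add1,r3:Mul1
cycle 14: - // r0:0,r1:0,r2:Add1,r3:Mul1
cycle 15: - // r0:0,r1:0,r2:Add1,r3:Mul1
cycle 16: CDB Mul1=0 // r0:0,r1:0,r2:Add1,r3:0
cycle 17: - // r0:0,r1:0,r2:Add1,r3:0
cycle 18: - // r0:0,r1:0,r2:Add1,r3:0
cycle 19: CDB Add1=0 // r0:0,r1:0,r2:0,r3:0

STATUS = VALUE 0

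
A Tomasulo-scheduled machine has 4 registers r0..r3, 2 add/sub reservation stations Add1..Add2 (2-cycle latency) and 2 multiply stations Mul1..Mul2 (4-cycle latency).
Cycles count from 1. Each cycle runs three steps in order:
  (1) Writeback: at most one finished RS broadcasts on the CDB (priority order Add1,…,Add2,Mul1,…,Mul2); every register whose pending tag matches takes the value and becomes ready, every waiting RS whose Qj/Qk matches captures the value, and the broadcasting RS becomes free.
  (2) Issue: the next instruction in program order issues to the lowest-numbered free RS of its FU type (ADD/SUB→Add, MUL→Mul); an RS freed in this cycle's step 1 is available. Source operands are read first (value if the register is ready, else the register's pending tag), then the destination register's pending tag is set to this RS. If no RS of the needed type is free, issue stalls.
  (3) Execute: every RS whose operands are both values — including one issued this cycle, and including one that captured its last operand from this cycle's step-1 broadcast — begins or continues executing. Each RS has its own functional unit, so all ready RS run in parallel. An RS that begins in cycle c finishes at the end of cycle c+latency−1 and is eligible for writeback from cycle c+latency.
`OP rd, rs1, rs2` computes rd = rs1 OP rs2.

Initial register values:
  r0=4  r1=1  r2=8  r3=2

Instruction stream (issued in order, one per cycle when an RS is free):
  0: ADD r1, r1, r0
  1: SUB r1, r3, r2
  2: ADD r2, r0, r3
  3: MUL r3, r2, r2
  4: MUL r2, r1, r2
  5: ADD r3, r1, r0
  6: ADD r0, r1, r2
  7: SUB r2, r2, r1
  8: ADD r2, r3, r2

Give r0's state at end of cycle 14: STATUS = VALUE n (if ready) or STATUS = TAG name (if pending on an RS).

  c1: issue ADD r1<-Add1  regs: r0:4,r1:Add1,r2:8,r3:2
  c2: issue SUB r1<-Add2  regs: r0:4,r1:Add2,r2:8,r3:2
  c3: CDB Add1=5; issue ADD r2<-Add1  regs: r0:4,r1:Add2,r2:Add1,r3:2
  c4: CDB Add2=-6; issue MUL r3<-Mul1  regs: r0:4,r1:-6,r2:Add1,r3:Mul1
  c5: CDB Add1=6; issue MUL r2<-Mul2  regs: r0:4,r1:-6,r2:Mul2,r3:Mul1
  c6: issue ADD r3<-Add1  regs: r0:4,r1:-6,r2:Mul2,r3:Add1
  c7: issue ADD r0<-Add2  regs: r0:Add2,r1:-6,r2:Mul2,r3:Add1
  c8: CDB Add1=-2; issue SUB r2<-Add1  regs: r0:Add2,r1:-6,r2:Add1,r3:-2
  c9: CDB Mul1=36; stall  regs: r0:Add2,r1:-6,r2:Add1,r3:-2
  c10: CDB Mul2=-36; stall  regs: r0:Add2,r1:-6,r2:Add1,r3:-2
  c11: stall  regs: r0:Add2,r1:-6,r2:Add1,r3:-2
  c12: CDB Add1=-30; issue ADD r2<-Add1  regs: r0:Add2,r1:-6,r2:Add1,r3:-2
  c13: CDB Add2=-42  regs: r0:-42,r1:-6,r2:Add1,r3:-2
  c14: CDB Add1=-32  regs: r0:-42,r1:-6,r2:-32,r3:-2

STATUS = VALUE -42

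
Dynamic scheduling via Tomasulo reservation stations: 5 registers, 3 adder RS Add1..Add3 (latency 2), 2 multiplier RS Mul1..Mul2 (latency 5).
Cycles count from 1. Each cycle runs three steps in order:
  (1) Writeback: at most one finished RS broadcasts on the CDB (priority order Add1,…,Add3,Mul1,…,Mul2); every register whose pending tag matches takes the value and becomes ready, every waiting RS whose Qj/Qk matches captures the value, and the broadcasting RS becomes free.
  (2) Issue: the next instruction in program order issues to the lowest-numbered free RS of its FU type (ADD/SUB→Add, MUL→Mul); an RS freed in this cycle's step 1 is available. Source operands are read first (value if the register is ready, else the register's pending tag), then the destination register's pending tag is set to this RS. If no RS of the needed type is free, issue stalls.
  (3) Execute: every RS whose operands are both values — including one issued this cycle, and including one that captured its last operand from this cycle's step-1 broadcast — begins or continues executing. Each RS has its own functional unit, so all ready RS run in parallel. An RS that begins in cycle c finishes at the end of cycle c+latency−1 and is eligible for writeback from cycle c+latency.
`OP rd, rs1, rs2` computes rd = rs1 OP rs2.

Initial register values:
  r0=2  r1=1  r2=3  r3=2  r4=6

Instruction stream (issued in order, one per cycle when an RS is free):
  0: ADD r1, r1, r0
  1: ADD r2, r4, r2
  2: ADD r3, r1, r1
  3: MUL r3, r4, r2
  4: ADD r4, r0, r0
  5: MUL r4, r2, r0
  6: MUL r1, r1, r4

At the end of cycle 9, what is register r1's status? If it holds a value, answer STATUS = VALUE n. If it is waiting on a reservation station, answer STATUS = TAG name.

STATUS = TAG Mul1

cycle 1: issue ADD r1<-Add1 // r0:2,r1:Add1,r2:3,r3:2,r4:6
cycle 2: issue ADD r2<-Add2 // r0:2,r1:Add1,r2:Add2,r3:2,r4:6
cycle 3: CDB Add1=3; issue ADD r3<-Add1 // r0:2,r1:3,r2:Add2,r3:Add1,r4:6
cycle 4: CDB Add2=9; issue MUL r3<-Mul1 // r0:2,r1:3,r2:9,r3:Mul1,r4:6
cycle 5: CDB Add1=6; issue ADD r4<-Add1 // r0:2,r1:3,r2:9,r3:Mul1,r4:Add1
cycle 6: issue MUL r4<-Mul2 // r0:2,r1:3,r2:9,r3:Mul1,r4:Mul2
cycle 7: CDB Add1=4; stall // r0:2,r1:3,r2:9,r3:Mul1,r4:Mul2
cycle 8: stall // r0:2,r1:3,r2:9,r3:Mul1,r4:Mul2
cycle 9: CDB Mul1=54; issue MUL r1<-Mul1 // r0:2,r1:Mul1,r2:9,r3:54,r4:Mul2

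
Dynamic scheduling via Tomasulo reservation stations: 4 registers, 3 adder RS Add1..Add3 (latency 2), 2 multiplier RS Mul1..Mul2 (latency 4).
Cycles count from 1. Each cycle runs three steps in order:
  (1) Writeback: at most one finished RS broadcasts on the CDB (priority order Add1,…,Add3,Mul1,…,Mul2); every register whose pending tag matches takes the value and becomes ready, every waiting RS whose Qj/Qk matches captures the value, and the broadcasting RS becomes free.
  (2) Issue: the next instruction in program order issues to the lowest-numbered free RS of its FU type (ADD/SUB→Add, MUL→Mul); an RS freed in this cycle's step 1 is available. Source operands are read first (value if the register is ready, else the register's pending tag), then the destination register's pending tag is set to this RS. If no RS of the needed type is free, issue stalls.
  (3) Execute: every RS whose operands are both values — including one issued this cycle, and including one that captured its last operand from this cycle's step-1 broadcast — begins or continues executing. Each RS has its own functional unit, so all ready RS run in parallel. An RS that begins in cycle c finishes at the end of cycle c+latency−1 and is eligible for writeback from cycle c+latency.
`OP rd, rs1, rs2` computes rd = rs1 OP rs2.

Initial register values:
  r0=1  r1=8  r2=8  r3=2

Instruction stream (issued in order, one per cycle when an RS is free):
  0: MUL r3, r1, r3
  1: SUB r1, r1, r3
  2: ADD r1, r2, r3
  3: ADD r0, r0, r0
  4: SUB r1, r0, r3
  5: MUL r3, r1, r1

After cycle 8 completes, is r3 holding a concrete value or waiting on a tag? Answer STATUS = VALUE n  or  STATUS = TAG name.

STATUS = TAG Mul1

cycle 1: issue MUL r3<-Mul1 // r0:1,r1:8,r2:8,r3:Mul1
cycle 2: issue SUB r1<-Add1 // r0:1,r1:Add1,r2:8,r3:Mul1
cycle 3: issue ADD r1<-Add2 // r0:1,r1:Add2,r2:8,r3:Mul1
cycle 4: issue ADD r0<-Add3 // r0:Add3,r1:Add2,r2:8,r3:Mul1
cycle 5: CDB Mul1=16; stall // r0:Add3,r1:Add2,r2:8,r3:16
cycle 6: CDB Add3=2; issue SUB r1<-Add3 // r0:2,r1:Add3,r2:8,r3:16
cycle 7: CDB Add1=-8; issue MUL r3<-Mul1 // r0:2,r1:Add3,r2:8,r3:Mul1
cycle 8: CDB Add2=24 // r0:2,r1:Add3,r2:8,r3:Mul1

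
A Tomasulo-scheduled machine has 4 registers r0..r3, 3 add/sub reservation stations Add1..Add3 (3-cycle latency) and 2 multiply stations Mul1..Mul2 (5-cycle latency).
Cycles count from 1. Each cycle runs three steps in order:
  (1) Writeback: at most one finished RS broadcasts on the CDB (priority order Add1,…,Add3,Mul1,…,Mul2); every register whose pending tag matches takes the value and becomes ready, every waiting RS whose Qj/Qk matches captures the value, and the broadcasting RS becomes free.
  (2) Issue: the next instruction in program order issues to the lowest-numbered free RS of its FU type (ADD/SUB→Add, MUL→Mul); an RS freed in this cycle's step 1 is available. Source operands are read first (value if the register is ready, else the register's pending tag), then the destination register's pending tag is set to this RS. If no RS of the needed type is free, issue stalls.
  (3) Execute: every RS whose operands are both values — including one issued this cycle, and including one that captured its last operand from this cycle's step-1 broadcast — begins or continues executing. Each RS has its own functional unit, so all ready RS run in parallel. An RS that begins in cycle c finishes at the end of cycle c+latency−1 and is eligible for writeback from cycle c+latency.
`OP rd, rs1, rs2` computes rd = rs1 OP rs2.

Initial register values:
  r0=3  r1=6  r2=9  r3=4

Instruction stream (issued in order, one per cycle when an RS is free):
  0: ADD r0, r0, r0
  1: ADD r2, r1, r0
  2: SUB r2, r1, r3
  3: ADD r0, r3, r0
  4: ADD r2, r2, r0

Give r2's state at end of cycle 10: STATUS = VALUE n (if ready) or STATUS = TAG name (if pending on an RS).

cycle 1: issue ADD r0<-Add1 // r0:Add1,r1:6,r2:9,r3:4
cycle 2: issue ADD r2<-Add2 // r0:Add1,r1:6,r2:Add2,r3:4
cycle 3: issue SUB r2<-Add3 // r0:Add1,r1:6,r2:Add3,r3:4
cycle 4: CDB Add1=6; issue ADD r0<-Add1 // r0:Add1,r1:6,r2:Add3,r3:4
cycle 5: stall // r0:Add1,r1:6,r2:Add3,r3:4
cycle 6: CDB Add3=2; issue ADD r2<-Add3 // r0:Add1,r1:6,r2:Add3,r3:4
cycle 7: CDB Add1=10 // r0:10,r1:6,r2:Add3,r3:4
cycle 8: CDB Add2=12 // r0:10,r1:6,r2:Add3,r3:4
cycle 9: - // r0:10,r1:6,r2:Add3,r3:4
cycle 10: CDB Add3=12 // r0:10,r1:6,r2:12,r3:4

STATUS = VALUE 12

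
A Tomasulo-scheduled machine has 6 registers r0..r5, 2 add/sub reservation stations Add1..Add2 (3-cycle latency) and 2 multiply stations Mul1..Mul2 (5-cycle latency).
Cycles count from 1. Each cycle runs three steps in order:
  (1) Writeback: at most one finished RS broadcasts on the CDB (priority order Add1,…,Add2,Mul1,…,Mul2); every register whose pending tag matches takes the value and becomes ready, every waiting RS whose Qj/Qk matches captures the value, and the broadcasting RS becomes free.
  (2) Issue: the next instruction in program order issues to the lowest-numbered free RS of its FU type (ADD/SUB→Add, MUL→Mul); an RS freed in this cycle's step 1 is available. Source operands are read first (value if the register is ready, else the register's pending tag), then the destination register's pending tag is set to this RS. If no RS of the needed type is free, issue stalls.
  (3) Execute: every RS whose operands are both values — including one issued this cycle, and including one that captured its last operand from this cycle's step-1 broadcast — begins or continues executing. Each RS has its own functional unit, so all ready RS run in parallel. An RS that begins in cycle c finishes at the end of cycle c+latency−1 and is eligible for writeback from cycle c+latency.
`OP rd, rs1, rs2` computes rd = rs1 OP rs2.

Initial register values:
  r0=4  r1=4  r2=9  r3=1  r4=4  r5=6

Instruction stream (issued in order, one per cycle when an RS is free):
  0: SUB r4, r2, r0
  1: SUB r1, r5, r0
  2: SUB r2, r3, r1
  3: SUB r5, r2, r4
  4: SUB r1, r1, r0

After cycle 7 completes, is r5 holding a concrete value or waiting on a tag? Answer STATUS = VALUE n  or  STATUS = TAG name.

cycle 1: issue SUB r4<-Add1 // r0:4,r1:4,r2:9,r3:1,r4:Add1,r5:6
cycle 2: issue SUB r1<-Add2 // r0:4,r1:Add2,r2:9,r3:1,r4:Add1,r5:6
cycle 3: stall // r0:4,r1:Add2,r2:9,r3:1,r4:Add1,r5:6
cycle 4: CDB Add1=5; issue SUB r2<-Add1 // r0:4,r1:Add2,r2:Add1,r3:1,r4:5,r5:6
cycle 5: CDB Add2=2; issue SUB r5<-Add2 // r0:4,r1:2,r2:Add1,r3:1,r4:5,r5:Add2
cycle 6: stall // r0:4,r1:2,r2:Add1,r3:1,r4:5,r5:Add2
cycle 7: stall // r0:4,r1:2,r2:Add1,r3:1,r4:5,r5:Add2

STATUS = TAG Add2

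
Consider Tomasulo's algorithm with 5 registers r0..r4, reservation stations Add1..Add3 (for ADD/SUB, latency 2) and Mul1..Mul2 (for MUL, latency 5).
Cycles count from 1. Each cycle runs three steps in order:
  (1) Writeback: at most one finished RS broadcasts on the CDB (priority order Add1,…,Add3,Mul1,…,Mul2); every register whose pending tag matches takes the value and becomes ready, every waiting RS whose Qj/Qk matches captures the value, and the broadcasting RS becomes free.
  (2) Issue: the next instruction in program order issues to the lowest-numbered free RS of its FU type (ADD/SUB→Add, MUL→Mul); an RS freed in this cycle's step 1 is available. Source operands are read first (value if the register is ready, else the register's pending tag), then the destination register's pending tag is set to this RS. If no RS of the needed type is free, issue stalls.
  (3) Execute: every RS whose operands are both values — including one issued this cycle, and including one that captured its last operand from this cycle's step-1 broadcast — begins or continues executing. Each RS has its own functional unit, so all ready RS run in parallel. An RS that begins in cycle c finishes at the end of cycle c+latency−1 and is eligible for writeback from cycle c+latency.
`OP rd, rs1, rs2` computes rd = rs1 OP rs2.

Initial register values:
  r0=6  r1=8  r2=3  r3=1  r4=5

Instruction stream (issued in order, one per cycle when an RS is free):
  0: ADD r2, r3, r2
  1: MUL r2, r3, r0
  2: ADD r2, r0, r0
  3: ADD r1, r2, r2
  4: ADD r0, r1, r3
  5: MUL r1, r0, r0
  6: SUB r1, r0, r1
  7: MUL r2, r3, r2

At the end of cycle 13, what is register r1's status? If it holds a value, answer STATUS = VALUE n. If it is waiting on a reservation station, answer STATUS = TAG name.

cycle 1: issue ADD r2<-Add1 // r0:6,r1:8,r2:Add1,r3:1,r4:5
cycle 2: issue MUL r2<-Mul1 // r0:6,r1:8,r2:Mul1,r3:1,r4:5
cycle 3: CDB Add1=4; issue ADD r2<-Add1 // r0:6,r1:8,r2:Add1,r3:1,r4:5
cycle 4: issue ADD r1<-Add2 // r0:6,r1:Add2,r2:Add1,r3:1,r4:5
cycle 5: CDB Add1=12; issue ADD r0<-Add1 // r0:Add1,r1:Add2,r2:12,r3:1,r4:5
cycle 6: issue MUL r1<-Mul2 // r0:Add1,r1:Mul2,r2:12,r3:1,r4:5
cycle 7: CDB Add2=24; issue SUB r1<-Add2 // r0:Add1,r1:Add2,r2:12,r3:1,r4:5
cycle 8: CDB Mul1=6; issue MUL r2<-Mul1 // r0:Add1,r1:Add2,r2:Mul1,r3:1,r4:5
cycle 9: CDB Add1=25 // r0:25,r1:Add2,r2:Mul1,r3:1,r4:5
cycle 10: - // r0:25,r1:Add2,r2:Mul1,r3:1,r4:5
cycle 11: - // r0:25,r1:Add2,r2:Mul1,r3:1,r4:5
cycle 12: - // r0:25,r1:Add2,r2:Mul1,r3:1,r4:5
cycle 13: CDB Mul1=12 // r0:25,r1:Add2,r2:12,r3:1,r4:5

STATUS = TAG Add2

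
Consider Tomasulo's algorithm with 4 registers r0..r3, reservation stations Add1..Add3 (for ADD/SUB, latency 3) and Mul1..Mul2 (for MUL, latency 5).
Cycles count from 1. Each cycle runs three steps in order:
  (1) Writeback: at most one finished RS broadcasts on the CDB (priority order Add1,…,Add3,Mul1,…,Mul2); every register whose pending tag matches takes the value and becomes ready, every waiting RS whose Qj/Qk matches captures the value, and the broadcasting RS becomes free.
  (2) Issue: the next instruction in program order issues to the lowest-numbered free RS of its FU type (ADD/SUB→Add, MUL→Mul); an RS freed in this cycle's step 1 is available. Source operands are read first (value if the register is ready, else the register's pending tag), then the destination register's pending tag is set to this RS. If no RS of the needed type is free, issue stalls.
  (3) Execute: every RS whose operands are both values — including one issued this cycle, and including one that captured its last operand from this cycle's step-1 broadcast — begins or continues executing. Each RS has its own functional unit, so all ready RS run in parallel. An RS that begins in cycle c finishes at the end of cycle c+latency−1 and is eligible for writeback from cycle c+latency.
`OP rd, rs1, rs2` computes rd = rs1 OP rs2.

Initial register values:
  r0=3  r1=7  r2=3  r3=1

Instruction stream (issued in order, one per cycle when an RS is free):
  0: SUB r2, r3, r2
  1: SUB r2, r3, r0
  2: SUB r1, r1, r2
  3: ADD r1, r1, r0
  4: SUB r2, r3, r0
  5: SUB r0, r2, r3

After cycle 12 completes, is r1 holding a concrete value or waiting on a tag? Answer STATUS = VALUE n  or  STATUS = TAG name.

cycle 1: issue SUB r2<-Add1 // r0:3,r1:7,r2:Add1,r3:1
cycle 2: issue SUB r2<-Add2 // r0:3,r1:7,r2:Add2,r3:1
cycle 3: issue SUB r1<-Add3 // r0:3,r1:Add3,r2:Add2,r3:1
cycle 4: CDB Add1=-2; issue ADD r1<-Add1 // r0:3,r1:Add1,r2:Add2,r3:1
cycle 5: CDB Add2=-2; issue SUB r2<-Add2 // r0:3,r1:Add1,r2:Add2,r3:1
cycle 6: stall // r0:3,r1:Add1,r2:Add2,r3:1
cycle 7: stall // r0:3,r1:Add1,r2:Add2,r3:1
cycle 8: CDB Add2=-2; issue SUB r0<-Add2 // r0:Add2,r1:Add1,r2:-2,r3:1
cycle 9: CDB Add3=9 // r0:Add2,r1:Add1,r2:-2,r3:1
cycle 10: - // r0:Add2,r1:Add1,r2:-2,r3:1
cycle 11: CDB Add2=-3 // r0:-3,r1:Add1,r2:-2,r3:1
cycle 12: CDB Add1=12 // r0:-3,r1:12,r2:-2,r3:1

STATUS = VALUE 12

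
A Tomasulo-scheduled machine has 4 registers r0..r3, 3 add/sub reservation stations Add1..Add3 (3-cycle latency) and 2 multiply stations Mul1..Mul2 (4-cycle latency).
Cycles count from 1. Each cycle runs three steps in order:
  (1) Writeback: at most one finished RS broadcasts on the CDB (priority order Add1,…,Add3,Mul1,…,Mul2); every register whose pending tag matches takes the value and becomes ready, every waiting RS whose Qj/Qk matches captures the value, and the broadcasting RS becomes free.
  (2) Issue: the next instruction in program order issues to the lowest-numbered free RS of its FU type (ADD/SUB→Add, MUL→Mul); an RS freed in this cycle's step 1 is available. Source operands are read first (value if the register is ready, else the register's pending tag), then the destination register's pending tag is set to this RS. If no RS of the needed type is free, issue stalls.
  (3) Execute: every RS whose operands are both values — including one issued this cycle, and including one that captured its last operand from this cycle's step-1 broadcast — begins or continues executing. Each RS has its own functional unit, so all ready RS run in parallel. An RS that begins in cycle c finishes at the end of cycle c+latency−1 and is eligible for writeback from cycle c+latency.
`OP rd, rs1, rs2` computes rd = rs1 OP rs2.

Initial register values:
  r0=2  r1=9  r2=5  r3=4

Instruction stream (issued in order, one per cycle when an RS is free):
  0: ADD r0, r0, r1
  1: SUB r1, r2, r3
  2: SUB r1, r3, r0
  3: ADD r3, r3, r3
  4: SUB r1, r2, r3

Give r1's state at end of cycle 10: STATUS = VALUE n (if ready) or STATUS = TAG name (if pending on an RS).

  c1: issue ADD r0<-Add1  regs: r0:Add1,r1:9,r2:5,r3:4
  c2: issue SUB r1<-Add2  regs: r0:Add1,r1:Add2,r2:5,r3:4
  c3: issue SUB r1<-Add3  regs: r0:Add1,r1:Add3,r2:5,r3:4
  c4: CDB Add1=11; issue ADD r3<-Add1  regs: r0:11,r1:Add3,r2:5,r3:Add1
  c5: CDB Add2=1; issue SUB r1<-Add2  regs: r0:11,r1:Add2,r2:5,r3:Add1
  c6: -  regs: r0:11,r1:Add2,r2:5,r3:Add1
  c7: CDB Add1=8  regs: r0:11,r1:Add2,r2:5,r3:8
  c8: CDB Add3=-7  regs: r0:11,r1:Add2,r2:5,r3:8
  c9: -  regs: r0:11,r1:Add2,r2:5,r3:8
  c10: CDB Add2=-3  regs: r0:11,r1:-3,r2:5,r3:8

STATUS = VALUE -3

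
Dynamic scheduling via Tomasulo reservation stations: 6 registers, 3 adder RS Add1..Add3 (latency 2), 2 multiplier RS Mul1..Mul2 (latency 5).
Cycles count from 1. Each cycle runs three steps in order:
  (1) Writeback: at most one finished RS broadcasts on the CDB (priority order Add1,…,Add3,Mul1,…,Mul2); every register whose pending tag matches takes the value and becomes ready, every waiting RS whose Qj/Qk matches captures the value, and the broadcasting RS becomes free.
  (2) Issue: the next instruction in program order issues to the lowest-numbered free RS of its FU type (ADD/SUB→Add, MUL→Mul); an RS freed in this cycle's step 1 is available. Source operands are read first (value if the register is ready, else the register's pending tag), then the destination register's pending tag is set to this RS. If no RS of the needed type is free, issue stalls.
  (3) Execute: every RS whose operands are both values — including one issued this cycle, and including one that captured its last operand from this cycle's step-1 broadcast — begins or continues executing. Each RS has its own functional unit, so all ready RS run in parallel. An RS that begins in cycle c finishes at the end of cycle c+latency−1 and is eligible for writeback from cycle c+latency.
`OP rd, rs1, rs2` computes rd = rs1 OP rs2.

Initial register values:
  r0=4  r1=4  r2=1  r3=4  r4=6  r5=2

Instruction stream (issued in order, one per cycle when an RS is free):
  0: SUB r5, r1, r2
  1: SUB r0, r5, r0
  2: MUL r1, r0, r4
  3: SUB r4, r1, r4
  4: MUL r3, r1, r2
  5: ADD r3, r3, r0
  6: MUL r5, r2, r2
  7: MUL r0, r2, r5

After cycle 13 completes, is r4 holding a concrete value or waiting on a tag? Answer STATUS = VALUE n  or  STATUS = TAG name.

STATUS = VALUE -12

cycle 1: issue SUB r5<-Add1 // r0:4,r1:4,r2:1,r3:4,r4:6,r5:Add1
cycle 2: issue SUB r0<-Add2 // r0:Add2,r1:4,r2:1,r3:4,r4:6,r5:Add1
cycle 3: CDB Add1=3; issue MUL r1<-Mul1 // r0:Add2,r1:Mul1,r2:1,r3:4,r4:6,r5:3
cycle 4: issue SUB r4<-Add1 // r0:Add2,r1:Mul1,r2:1,r3:4,r4:Add1,r5:3
cycle 5: CDB Add2=-1; issue MUL r3<-Mul2 // r0:-1,r1:Mul1,r2:1,r3:Mul2,r4:Add1,r5:3
cycle 6: issue ADD r3<-Add2 // r0:-1,r1:Mul1,r2:1,r3:Add2,r4:Add1,r5:3
cycle 7: stall // r0:-1,r1:Mul1,r2:1,r3:Add2,r4:Add1,r5:3
cycle 8: stall // r0:-1,r1:Mul1,r2:1,r3:Add2,r4:Add1,r5:3
cycle 9: stall // r0:-1,r1:Mul1,r2:1,r3:Add2,r4:Add1,r5:3
cycle 10: CDB Mul1=-6; issue MUL r5<-Mul1 // r0:-1,r1:-6,r2:1,r3:Add2,r4:Add1,r5:Mul1
cycle 11: stall // r0:-1,r1:-6,r2:1,r3:Add2,r4:Add1,r5:Mul1
cycle 12: CDB Add1=-12; stall // r0:-1,r1:-6,r2:1,r3:Add2,r4:-12,r5:Mul1
cycle 13: stall // r0:-1,r1:-6,r2:1,r3:Add2,r4:-12,r5:Mul1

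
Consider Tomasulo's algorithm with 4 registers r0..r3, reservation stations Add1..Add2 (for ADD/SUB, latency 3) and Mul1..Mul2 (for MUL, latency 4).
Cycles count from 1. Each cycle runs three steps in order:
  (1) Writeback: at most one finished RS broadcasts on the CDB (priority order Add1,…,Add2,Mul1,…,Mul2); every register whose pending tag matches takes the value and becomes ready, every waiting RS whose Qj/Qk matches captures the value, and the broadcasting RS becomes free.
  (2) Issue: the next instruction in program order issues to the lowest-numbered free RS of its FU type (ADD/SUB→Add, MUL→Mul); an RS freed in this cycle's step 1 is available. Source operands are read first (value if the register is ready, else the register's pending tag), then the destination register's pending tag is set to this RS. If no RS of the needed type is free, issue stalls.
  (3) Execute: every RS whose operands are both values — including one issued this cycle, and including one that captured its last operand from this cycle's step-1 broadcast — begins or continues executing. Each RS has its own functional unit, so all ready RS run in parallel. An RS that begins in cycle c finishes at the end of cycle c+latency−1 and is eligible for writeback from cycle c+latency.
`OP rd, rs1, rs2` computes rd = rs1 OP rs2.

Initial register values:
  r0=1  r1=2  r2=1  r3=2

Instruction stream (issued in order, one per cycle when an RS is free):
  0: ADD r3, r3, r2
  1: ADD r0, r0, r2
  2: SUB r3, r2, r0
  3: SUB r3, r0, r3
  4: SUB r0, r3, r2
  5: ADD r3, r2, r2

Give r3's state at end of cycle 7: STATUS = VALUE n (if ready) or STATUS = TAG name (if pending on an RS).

STATUS = TAG Add2

c1: issue ADD r3<-Add1 | r0:1,r1:2,r2:1,r3:Add1
c2: issue ADD r0<-Add2 | r0:Add2,r1:2,r2:1,r3:Add1
c3: stall | r0:Add2,r1:2,r2:1,r3:Add1
c4: CDB Add1=3; issue SUB r3<-Add1 | r0:Add2,r1:2,r2:1,r3:Add1
c5: CDB Add2=2; issue SUB r3<-Add2 | r0:2,r1:2,r2:1,r3:Add2
c6: stall | r0:2,r1:2,r2:1,r3:Add2
c7: stall | r0:2,r1:2,r2:1,r3:Add2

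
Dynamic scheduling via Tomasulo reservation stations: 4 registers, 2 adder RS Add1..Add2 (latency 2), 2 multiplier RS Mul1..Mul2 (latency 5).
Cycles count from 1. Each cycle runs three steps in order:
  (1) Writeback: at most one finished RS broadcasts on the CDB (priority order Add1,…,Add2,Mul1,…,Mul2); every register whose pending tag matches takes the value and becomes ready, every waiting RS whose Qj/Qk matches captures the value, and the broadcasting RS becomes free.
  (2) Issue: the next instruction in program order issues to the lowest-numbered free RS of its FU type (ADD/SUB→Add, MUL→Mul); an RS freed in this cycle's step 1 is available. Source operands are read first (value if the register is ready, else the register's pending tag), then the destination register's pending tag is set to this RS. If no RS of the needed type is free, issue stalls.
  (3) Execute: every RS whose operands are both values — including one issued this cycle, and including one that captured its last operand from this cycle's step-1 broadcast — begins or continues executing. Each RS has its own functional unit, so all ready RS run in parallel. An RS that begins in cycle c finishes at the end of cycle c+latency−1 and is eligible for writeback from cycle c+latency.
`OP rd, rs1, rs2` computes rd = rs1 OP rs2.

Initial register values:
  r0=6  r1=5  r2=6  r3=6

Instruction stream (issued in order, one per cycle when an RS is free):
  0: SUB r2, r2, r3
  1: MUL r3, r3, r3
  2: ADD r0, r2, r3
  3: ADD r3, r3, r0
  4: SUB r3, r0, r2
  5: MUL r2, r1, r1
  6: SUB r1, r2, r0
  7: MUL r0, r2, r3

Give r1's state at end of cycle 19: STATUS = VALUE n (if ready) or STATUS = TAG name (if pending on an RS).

c1: issue SUB r2<-Add1 | r0:6,r1:5,r2:Add1,r3:6
c2: issue MUL r3<-Mul1 | r0:6,r1:5,r2:Add1,r3:Mul1
c3: CDB Add1=0; issue ADD r0<-Add1 | r0:Add1,r1:5,r2:0,r3:Mul1
c4: issue ADD r3<-Add2 | r0:Add1,r1:5,r2:0,r3:Add2
c5: stall | r0:Add1,r1:5,r2:0,r3:Add2
c6: stall | r0:Add1,r1:5,r2:0,r3:Add2
c7: CDB Mul1=36; stall | r0:Add1,r1:5,r2:0,r3:Add2
c8: stall | r0:Add1,r1:5,r2:0,r3:Add2
c9: CDB Add1=36; issue SUB r3<-Add1 | r0:36,r1:5,r2:0,r3:Add1
c10: issue MUL r2<-Mul1 | r0:36,r1:5,r2:Mul1,r3:Add1
c11: CDB Add1=36; issue SUB r1<-Add1 | r0:36,r1:Add1,r2:Mul1,r3:36
c12: CDB Add2=72; issue MUL r0<-Mul2 | r0:Mul2,r1:Add1,r2:Mul1,r3:36
c13: - | r0:Mul2,r1:Add1,r2:Mul1,r3:36
c14: - | r0:Mul2,r1:Add1,r2:Mul1,r3:36
c15: CDB Mul1=25 | r0:Mul2,r1:Add1,r2:25,r3:36
c16: - | r0:Mul2,r1:Add1,r2:25,r3:36
c17: CDB Add1=-11 | r0:Mul2,r1:-11,r2:25,r3:36
c18: - | r0:Mul2,r1:-11,r2:25,r3:36
c19: - | r0:Mul2,r1:-11,r2:25,r3:36

STATUS = VALUE -11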